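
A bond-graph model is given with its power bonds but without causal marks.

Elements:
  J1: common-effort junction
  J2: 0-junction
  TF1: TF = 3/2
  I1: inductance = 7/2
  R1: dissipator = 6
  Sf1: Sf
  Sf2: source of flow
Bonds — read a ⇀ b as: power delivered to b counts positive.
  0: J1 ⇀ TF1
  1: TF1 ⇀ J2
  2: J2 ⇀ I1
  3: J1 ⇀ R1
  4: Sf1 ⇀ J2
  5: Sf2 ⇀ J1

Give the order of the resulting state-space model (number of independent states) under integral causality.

#4 |Sf1  (Sf1: flow source, stroke at near end)
#5 |Sf2  (Sf2: flow source, stroke at near end)
#2 |I1  (prefer integral on I1)
#1 |J2  (J2: last free bond brings effort in)
#0 |TF1  (TF1 one-in-one-out from 1)
#3 |J1  (J1: last free bond brings effort in)

1  (I1 all integral)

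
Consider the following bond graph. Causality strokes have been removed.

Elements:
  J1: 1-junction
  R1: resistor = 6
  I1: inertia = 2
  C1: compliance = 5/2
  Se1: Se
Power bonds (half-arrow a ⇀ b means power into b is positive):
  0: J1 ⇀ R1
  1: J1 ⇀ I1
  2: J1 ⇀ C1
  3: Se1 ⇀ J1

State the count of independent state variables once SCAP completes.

2  (C1, I1 all integral)

bond 3 stroke→J1  (Se1 fixes effort; stroke away)
bond 1 stroke→I1  (I1 integral (f out))
bond 0 stroke→J1  (J1: bond 1 brought flow, rest push out)
bond 2 stroke→J1  (J1: bond 1 brought flow, rest push out)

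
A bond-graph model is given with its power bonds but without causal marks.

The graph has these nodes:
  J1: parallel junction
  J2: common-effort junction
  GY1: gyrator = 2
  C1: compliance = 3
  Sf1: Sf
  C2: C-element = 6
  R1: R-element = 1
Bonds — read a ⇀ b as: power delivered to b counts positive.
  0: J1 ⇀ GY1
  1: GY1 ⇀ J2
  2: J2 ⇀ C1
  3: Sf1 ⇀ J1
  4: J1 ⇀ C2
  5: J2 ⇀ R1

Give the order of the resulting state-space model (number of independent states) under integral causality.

2  (C1, C2 all integral)

b3 |Sf1  (source Sf1 imposes f)
b2 |J2  (C1 integral (e out))
b1 |GY1  (common-e at J2 fixed by 2)
b5 |R1  (J2 effort already set via bond 2)
b0 |GY1  (GY1: gyrator matches bond 1)
b4 |J1  (J1: last free bond brings effort in)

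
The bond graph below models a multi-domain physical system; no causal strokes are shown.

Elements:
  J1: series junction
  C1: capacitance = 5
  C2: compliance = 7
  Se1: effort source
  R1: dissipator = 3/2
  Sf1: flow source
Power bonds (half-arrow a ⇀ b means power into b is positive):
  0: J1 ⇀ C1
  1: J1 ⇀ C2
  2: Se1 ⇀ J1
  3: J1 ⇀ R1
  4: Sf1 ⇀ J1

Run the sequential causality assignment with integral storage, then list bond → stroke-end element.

bond 0 →J1
bond 1 →J1
bond 2 →J1
bond 3 →J1
bond 4 →Sf1

b2 |J1  (Se1 fixes effort; stroke away)
b4 |Sf1  (Sf1: flow source, stroke at near end)
b0 |J1  (1-jn J1 has f-setter on 4)
b1 |J1  (J1: bond 4 brought flow, rest push out)
b3 |J1  (J1 flow already set via bond 4)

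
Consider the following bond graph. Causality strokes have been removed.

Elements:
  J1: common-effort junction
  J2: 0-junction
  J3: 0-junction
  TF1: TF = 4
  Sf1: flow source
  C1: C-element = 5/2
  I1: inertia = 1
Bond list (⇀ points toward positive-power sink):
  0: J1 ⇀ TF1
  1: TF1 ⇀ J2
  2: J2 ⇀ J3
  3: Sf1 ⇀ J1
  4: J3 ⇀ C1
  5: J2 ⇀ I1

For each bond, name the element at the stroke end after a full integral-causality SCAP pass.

#0 stroke→J1
#1 stroke→TF1
#2 stroke→J2
#3 stroke→Sf1
#4 stroke→J3
#5 stroke→I1

b3 →Sf1  (source Sf1 imposes f)
b0 →J1  (only one effort-in slot at J1)
b1 →TF1  (TF TF1: opposite of bond 0)
b4 →J3  (C1: C, integral causality)
b2 →J2  (common-e at J3 fixed by 4)
b5 →I1  (0-jn J2 has e-setter on 2)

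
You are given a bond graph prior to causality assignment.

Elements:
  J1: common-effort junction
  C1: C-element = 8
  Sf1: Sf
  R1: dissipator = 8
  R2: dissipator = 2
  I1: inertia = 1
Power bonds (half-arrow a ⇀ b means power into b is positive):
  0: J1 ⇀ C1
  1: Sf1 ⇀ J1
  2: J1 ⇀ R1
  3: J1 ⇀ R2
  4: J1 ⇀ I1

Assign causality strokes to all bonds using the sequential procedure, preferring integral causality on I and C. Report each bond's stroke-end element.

#0 stroke at J1
#1 stroke at Sf1
#2 stroke at R1
#3 stroke at R2
#4 stroke at I1

b1 →Sf1  (Sf1 (Sf) sets flow on bond)
b0 →J1  (prefer integral on C1)
b2 →R1  (0-jn J1 has e-setter on 0)
b3 →R2  (J1 effort already set via bond 0)
b4 →I1  (J1 effort already set via bond 0)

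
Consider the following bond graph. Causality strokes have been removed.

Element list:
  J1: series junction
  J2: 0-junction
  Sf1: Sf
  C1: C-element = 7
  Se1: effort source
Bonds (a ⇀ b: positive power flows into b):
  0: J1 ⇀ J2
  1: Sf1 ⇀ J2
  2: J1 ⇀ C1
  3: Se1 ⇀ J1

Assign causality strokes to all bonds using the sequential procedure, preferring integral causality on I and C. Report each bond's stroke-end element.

β0 →J2
β1 →Sf1
β2 →J1
β3 →J1

#1 →Sf1  (Sf1: flow source, stroke at near end)
#3 →J1  (Se1: effort source, stroke at far end)
#0 →J2  (only one effort-in slot at J2)
#2 →J1  (J1 flow already set via bond 0)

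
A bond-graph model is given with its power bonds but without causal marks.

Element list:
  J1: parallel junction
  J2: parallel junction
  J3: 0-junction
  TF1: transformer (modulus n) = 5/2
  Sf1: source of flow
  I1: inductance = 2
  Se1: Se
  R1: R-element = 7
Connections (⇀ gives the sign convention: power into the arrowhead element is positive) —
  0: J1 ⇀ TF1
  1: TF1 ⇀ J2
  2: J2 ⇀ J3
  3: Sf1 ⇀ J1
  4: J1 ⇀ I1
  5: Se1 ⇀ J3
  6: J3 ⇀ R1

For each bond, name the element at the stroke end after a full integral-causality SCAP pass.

b3 →Sf1  (Sf1: flow source, stroke at near end)
b5 →J3  (Se1 fixes effort; stroke away)
b2 →J2  (J3: bond 5 brought effort, rest push out)
b6 →R1  (0-jn J3 has e-setter on 5)
b1 →TF1  (J2: bond 2 brought effort, rest push out)
b0 →J1  (TF1: transformer flips bond 1)
b4 →I1  (J1 effort already set via bond 0)

β0 →J1
β1 →TF1
β2 →J2
β3 →Sf1
β4 →I1
β5 →J3
β6 →R1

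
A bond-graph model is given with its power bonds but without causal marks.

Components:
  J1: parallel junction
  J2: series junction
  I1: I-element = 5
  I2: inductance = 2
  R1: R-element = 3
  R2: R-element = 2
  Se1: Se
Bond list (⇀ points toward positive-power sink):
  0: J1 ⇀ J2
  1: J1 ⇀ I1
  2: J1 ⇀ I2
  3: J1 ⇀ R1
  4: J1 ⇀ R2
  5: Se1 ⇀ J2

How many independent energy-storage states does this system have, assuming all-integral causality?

2  (I1, I2 all integral)

β5 stroke→J2  (Se1: effort source, stroke at far end)
β0 stroke→J1  (closing 1-jn rule on J2)
β1 stroke→I1  (J1 effort already set via bond 0)
β2 stroke→I2  (common-e at J1 fixed by 0)
β3 stroke→R1  (common-e at J1 fixed by 0)
β4 stroke→R2  (J1 effort already set via bond 0)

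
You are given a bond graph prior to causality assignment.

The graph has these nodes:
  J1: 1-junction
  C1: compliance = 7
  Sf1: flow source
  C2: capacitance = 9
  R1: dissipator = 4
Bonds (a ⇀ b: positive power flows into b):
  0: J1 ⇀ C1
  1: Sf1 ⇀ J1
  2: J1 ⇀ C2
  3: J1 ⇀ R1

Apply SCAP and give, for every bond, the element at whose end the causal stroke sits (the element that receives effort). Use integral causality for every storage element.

bond 0 stroke→J1
bond 1 stroke→Sf1
bond 2 stroke→J1
bond 3 stroke→J1

b1 stroke at Sf1  (Sf1 fixes flow; stroke at Sf1)
b0 stroke at J1  (common-f at J1 fixed by 1)
b2 stroke at J1  (1-jn J1 has f-setter on 1)
b3 stroke at J1  (J1 flow already set via bond 1)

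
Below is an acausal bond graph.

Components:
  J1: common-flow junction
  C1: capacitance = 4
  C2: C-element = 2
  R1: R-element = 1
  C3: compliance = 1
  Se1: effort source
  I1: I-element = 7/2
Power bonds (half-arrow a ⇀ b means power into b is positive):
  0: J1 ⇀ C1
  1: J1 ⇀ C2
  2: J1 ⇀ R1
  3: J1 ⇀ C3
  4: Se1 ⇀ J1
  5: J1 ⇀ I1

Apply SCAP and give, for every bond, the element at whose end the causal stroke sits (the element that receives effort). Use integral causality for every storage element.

β0 stroke→J1
β1 stroke→J1
β2 stroke→J1
β3 stroke→J1
β4 stroke→J1
β5 stroke→I1

bond 4 stroke at J1  (Se1 (Se) sets effort on bond)
bond 0 stroke at J1  (C1 outputs effort q/C1)
bond 1 stroke at J1  (C2 outputs effort q/C2)
bond 3 stroke at J1  (prefer integral on C3)
bond 5 stroke at I1  (I1 outputs flow p/I1)
bond 2 stroke at J1  (1-jn J1 has f-setter on 5)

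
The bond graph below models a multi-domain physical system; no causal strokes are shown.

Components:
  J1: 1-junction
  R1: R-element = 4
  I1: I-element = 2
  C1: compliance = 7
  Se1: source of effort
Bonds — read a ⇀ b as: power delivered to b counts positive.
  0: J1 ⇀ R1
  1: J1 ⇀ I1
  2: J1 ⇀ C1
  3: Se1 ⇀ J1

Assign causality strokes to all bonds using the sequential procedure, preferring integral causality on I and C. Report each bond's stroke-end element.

#0 stroke at J1
#1 stroke at I1
#2 stroke at J1
#3 stroke at J1

β3 stroke→J1  (Se1 (Se) sets effort on bond)
β1 stroke→I1  (I1 integral (f out))
β0 stroke→J1  (1-jn J1 has f-setter on 1)
β2 stroke→J1  (J1 flow already set via bond 1)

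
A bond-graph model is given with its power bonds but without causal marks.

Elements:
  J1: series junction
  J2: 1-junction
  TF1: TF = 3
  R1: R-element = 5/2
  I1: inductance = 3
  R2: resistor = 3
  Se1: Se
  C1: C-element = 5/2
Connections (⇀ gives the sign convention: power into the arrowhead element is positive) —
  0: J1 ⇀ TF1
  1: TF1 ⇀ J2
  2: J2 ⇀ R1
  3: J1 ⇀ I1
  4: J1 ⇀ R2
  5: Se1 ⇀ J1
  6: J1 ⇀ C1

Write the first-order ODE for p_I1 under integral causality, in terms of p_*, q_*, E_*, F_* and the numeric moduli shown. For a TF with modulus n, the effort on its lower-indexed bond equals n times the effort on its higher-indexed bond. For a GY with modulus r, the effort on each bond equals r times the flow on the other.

b5 stroke at J1  (Se1 fixes effort; stroke away)
b3 stroke at I1  (I1: I, integral causality)
b0 stroke at J1  (J1: bond 3 brought flow, rest push out)
b4 stroke at J1  (1-jn J1 has f-setter on 3)
b6 stroke at J1  (J1: bond 3 brought flow, rest push out)
b1 stroke at TF1  (TF1: transformer flips bond 0)
b2 stroke at J2  (J2: bond 1 brought flow, rest push out)

dp_I1/dt = E_Se1 - 17*p_I1/2 - 2*q_C1/5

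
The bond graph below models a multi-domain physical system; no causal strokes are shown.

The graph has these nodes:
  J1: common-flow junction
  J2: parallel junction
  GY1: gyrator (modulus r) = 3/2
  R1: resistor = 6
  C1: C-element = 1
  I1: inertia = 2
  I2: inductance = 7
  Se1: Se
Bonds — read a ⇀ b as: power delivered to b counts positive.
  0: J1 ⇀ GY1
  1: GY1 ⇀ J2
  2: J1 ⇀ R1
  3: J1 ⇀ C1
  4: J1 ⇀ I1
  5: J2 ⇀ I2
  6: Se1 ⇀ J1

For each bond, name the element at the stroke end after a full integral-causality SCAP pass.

#0 →J1
#1 →J2
#2 →J1
#3 →J1
#4 →I1
#5 →I2
#6 →J1

bond 6 →J1  (source Se1 imposes e)
bond 3 →J1  (C1 integral (e out))
bond 4 →I1  (I1 outputs flow p/I1)
bond 0 →J1  (1-jn J1 has f-setter on 4)
bond 2 →J1  (1-jn J1 has f-setter on 4)
bond 1 →J2  (GY1 both-in/both-out from 0)
bond 5 →I2  (common-e at J2 fixed by 1)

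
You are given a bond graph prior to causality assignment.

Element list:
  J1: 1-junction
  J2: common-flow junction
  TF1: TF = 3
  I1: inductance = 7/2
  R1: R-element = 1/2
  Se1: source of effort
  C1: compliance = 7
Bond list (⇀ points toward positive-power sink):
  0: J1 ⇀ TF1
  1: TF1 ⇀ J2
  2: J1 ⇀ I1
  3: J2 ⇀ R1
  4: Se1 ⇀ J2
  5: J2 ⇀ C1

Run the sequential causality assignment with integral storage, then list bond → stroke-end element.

b4 stroke at J2  (Se1: effort source, stroke at far end)
b2 stroke at I1  (I1 integral (f out))
b0 stroke at J1  (J1 flow already set via bond 2)
b1 stroke at TF1  (TF1 one-in-one-out from 0)
b3 stroke at J2  (J2: bond 1 brought flow, rest push out)
b5 stroke at J2  (1-jn J2 has f-setter on 1)

#0 →J1
#1 →TF1
#2 →I1
#3 →J2
#4 →J2
#5 →J2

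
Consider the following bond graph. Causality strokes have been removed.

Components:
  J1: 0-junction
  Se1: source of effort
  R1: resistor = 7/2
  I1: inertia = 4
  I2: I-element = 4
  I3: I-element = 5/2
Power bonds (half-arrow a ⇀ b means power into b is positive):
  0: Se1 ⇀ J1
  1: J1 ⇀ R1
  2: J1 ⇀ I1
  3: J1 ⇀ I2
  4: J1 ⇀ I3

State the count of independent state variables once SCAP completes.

bond 0 |J1  (source Se1 imposes e)
bond 1 |R1  (common-e at J1 fixed by 0)
bond 2 |I1  (J1 effort already set via bond 0)
bond 3 |I2  (common-e at J1 fixed by 0)
bond 4 |I3  (J1 effort already set via bond 0)

3  (I1, I2, I3 all integral)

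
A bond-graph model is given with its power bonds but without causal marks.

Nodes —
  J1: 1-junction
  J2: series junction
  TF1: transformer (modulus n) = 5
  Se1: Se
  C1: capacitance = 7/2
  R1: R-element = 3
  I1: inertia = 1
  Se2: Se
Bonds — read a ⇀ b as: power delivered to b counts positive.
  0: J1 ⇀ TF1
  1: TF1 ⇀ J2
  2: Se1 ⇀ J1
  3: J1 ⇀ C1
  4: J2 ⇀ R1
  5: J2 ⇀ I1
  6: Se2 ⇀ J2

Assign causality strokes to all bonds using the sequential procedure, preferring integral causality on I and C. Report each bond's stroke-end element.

#0 stroke→TF1
#1 stroke→J2
#2 stroke→J1
#3 stroke→J1
#4 stroke→J2
#5 stroke→I1
#6 stroke→J2

#2 →J1  (Se1: effort source, stroke at far end)
#6 →J2  (Se2: effort source, stroke at far end)
#3 →J1  (C1: C, integral causality)
#0 →TF1  (J1 needs exactly one f-in)
#1 →J2  (TF1 one-in-one-out from 0)
#5 →I1  (I1 integral (f out))
#4 →J2  (J2: bond 5 brought flow, rest push out)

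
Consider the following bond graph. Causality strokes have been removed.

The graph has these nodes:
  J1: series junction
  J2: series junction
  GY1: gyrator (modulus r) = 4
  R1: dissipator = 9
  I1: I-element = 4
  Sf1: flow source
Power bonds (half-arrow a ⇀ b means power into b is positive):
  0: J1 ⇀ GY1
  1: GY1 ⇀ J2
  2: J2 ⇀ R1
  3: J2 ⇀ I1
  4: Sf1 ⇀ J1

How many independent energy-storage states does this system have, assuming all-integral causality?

b4 stroke at Sf1  (Sf1: flow source, stroke at near end)
b0 stroke at J1  (J1 flow already set via bond 4)
b1 stroke at J2  (GY GY1: same side as bond 0)
b3 stroke at I1  (prefer integral on I1)
b2 stroke at J2  (common-f at J2 fixed by 3)

1  (I1 all integral)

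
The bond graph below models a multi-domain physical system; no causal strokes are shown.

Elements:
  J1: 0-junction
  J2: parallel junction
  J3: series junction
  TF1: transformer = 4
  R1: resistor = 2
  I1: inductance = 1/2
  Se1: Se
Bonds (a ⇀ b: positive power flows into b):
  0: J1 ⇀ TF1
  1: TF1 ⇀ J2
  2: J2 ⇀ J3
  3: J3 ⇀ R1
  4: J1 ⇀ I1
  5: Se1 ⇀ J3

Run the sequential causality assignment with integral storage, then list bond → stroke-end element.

b5 stroke at J3  (Se1 fixes effort; stroke away)
b4 stroke at I1  (prefer integral on I1)
b0 stroke at J1  (J1: last free bond brings effort in)
b1 stroke at TF1  (through TF1, causality passes straight; one stroke at TF1)
b2 stroke at J2  (closing 0-jn rule on J2)
b3 stroke at J3  (common-f at J3 fixed by 2)

bond 0 →J1
bond 1 →TF1
bond 2 →J2
bond 3 →J3
bond 4 →I1
bond 5 →J3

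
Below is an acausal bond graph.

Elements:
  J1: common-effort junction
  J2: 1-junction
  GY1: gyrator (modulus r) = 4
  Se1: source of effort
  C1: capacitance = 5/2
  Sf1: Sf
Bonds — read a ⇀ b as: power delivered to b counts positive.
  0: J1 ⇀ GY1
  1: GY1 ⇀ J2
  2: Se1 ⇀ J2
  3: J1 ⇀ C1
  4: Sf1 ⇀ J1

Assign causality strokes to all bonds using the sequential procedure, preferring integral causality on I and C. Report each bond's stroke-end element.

bond 2 stroke→J2  (Se1 (Se) sets effort on bond)
bond 4 stroke→Sf1  (Sf1: flow source, stroke at near end)
bond 1 stroke→GY1  (J2 needs exactly one f-in)
bond 0 stroke→GY1  (through GY1, causality inverts; strokes same side of GY1)
bond 3 stroke→J1  (closing 0-jn rule on J1)

b0 |GY1
b1 |GY1
b2 |J2
b3 |J1
b4 |Sf1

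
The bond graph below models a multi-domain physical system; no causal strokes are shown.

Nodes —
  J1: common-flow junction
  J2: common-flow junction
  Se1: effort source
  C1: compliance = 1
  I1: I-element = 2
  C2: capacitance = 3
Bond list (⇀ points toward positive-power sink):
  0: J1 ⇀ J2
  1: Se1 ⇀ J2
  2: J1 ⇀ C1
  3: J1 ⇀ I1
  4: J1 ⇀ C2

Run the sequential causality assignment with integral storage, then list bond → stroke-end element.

β1 stroke at J2  (Se1 fixes effort; stroke away)
β0 stroke at J1  (closing 1-jn rule on J2)
β2 stroke at J1  (C1 integral (e out))
β3 stroke at I1  (I1: I, integral causality)
β4 stroke at J1  (common-f at J1 fixed by 3)

#0 stroke→J1
#1 stroke→J2
#2 stroke→J1
#3 stroke→I1
#4 stroke→J1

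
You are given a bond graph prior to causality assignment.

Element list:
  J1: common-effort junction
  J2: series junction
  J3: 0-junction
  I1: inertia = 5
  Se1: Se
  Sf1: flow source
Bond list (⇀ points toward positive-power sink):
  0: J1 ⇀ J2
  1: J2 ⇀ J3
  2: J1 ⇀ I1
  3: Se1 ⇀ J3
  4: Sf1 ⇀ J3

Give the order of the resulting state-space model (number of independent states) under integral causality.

1  (I1 all integral)

β3 →J3  (Se1 (Se) sets effort on bond)
β4 →Sf1  (Sf1: flow source, stroke at near end)
β1 →J2  (common-e at J3 fixed by 3)
β0 →J1  (only one flow-in slot at J2)
β2 →I1  (J1: bond 0 brought effort, rest push out)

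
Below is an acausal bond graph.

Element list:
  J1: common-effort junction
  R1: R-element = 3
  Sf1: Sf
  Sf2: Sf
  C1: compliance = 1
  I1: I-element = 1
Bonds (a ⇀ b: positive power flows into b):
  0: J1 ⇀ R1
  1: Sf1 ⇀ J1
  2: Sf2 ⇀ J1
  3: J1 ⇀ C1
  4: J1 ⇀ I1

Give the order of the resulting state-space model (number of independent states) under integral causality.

b1 →Sf1  (Sf1 (Sf) sets flow on bond)
b2 →Sf2  (source Sf2 imposes f)
b3 →J1  (C1 outputs effort q/C1)
b0 →R1  (J1: bond 3 brought effort, rest push out)
b4 →I1  (0-jn J1 has e-setter on 3)

2  (C1, I1 all integral)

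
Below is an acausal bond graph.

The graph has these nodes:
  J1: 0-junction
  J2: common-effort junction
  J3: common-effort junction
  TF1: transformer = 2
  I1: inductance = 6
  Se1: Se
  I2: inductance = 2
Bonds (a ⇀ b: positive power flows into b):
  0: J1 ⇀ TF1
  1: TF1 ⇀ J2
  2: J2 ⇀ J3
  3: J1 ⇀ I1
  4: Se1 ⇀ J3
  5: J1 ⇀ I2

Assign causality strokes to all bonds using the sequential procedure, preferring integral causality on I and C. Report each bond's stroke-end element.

bond 0 stroke→J1
bond 1 stroke→TF1
bond 2 stroke→J2
bond 3 stroke→I1
bond 4 stroke→J3
bond 5 stroke→I2

bond 4 stroke→J3  (Se1: effort source, stroke at far end)
bond 2 stroke→J2  (common-e at J3 fixed by 4)
bond 1 stroke→TF1  (0-jn J2 has e-setter on 2)
bond 0 stroke→J1  (TF1 one-in-one-out from 1)
bond 3 stroke→I1  (common-e at J1 fixed by 0)
bond 5 stroke→I2  (J1 effort already set via bond 0)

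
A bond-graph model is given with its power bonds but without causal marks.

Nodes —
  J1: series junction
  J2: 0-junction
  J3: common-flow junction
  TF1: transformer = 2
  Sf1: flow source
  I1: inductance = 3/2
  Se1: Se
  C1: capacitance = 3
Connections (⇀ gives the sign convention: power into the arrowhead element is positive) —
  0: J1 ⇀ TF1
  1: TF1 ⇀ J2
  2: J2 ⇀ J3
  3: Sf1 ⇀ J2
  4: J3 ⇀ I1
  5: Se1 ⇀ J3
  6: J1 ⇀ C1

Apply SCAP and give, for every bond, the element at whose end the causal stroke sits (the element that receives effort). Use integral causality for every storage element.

β3 stroke at Sf1  (Sf1: flow source, stroke at near end)
β5 stroke at J3  (Se1 (Se) sets effort on bond)
β4 stroke at I1  (prefer integral on I1)
β2 stroke at J3  (common-f at J3 fixed by 4)
β1 stroke at J2  (J2: last free bond brings effort in)
β0 stroke at TF1  (through TF1, causality passes straight; one stroke at TF1)
β6 stroke at J1  (J1: bond 0 brought flow, rest push out)

bond 0 →TF1
bond 1 →J2
bond 2 →J3
bond 3 →Sf1
bond 4 →I1
bond 5 →J3
bond 6 →J1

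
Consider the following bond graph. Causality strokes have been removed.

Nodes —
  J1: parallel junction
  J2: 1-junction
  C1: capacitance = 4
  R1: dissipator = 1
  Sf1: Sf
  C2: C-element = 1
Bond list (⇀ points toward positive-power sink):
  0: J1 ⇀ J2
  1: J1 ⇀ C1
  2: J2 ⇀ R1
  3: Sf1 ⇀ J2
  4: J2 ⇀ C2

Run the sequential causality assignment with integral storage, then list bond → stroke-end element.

β3 stroke at Sf1  (source Sf1 imposes f)
β0 stroke at J2  (common-f at J2 fixed by 3)
β2 stroke at J2  (J2 flow already set via bond 3)
β4 stroke at J2  (1-jn J2 has f-setter on 3)
β1 stroke at J1  (closing 0-jn rule on J1)

bond 0 →J2
bond 1 →J1
bond 2 →J2
bond 3 →Sf1
bond 4 →J2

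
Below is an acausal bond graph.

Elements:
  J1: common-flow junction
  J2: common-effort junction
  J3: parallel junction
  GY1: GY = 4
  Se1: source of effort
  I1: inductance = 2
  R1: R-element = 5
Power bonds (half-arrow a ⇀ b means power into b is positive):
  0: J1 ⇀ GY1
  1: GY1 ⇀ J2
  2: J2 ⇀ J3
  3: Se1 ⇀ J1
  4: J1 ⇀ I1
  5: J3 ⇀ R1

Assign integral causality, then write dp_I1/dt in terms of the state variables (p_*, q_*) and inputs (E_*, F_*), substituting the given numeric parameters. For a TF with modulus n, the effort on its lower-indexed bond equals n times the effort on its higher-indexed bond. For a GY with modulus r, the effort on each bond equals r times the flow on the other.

dp_I1/dt = E_Se1 - 8*p_I1/5

β3 |J1  (Se1 fixes effort; stroke away)
β4 |I1  (prefer integral on I1)
β0 |J1  (J1: bond 4 brought flow, rest push out)
β1 |J2  (GY1 both-in/both-out from 0)
β2 |J3  (common-e at J2 fixed by 1)
β5 |R1  (J3: bond 2 brought effort, rest push out)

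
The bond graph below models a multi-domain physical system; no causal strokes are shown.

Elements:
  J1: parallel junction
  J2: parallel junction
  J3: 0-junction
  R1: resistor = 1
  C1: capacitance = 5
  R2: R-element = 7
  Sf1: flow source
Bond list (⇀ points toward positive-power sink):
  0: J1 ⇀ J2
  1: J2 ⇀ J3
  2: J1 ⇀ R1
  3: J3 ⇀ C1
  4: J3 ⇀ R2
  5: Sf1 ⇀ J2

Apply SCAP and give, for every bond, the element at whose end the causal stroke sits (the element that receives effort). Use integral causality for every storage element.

b5 |Sf1  (Sf1 (Sf) sets flow on bond)
b3 |J3  (C1 outputs effort q/C1)
b1 |J2  (J3: bond 3 brought effort, rest push out)
b4 |R2  (0-jn J3 has e-setter on 3)
b0 |J1  (J2: bond 1 brought effort, rest push out)
b2 |R1  (J1 effort already set via bond 0)

b0 stroke→J1
b1 stroke→J2
b2 stroke→R1
b3 stroke→J3
b4 stroke→R2
b5 stroke→Sf1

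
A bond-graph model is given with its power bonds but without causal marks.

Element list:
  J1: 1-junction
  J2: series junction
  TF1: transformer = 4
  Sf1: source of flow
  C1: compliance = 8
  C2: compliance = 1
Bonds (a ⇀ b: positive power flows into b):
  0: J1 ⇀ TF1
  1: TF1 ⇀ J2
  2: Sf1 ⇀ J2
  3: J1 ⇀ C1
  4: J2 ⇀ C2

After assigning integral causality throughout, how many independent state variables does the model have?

2  (C1, C2 all integral)

bond 2 stroke at Sf1  (Sf1 (Sf) sets flow on bond)
bond 1 stroke at J2  (J2 flow already set via bond 2)
bond 4 stroke at J2  (J2 flow already set via bond 2)
bond 0 stroke at TF1  (TF TF1: opposite of bond 1)
bond 3 stroke at J1  (1-jn J1 has f-setter on 0)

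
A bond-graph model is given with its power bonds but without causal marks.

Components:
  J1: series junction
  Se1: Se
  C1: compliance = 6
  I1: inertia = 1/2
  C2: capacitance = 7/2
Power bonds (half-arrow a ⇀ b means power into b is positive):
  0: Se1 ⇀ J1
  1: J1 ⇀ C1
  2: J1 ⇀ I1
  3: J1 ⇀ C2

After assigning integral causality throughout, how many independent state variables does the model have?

β0 |J1  (Se1 fixes effort; stroke away)
β1 |J1  (C1 outputs effort q/C1)
β2 |I1  (I1 outputs flow p/I1)
β3 |J1  (common-f at J1 fixed by 2)

3  (C1, C2, I1 all integral)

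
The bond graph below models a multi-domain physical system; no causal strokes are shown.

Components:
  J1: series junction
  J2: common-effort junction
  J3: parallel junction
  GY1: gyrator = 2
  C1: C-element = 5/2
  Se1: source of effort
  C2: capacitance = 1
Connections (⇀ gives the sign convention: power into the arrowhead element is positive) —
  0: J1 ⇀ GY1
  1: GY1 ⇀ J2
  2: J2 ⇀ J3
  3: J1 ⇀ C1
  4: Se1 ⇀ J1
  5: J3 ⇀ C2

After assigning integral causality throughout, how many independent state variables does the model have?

#4 stroke→J1  (source Se1 imposes e)
#3 stroke→J1  (C1 outputs effort q/C1)
#0 stroke→GY1  (J1 needs exactly one f-in)
#1 stroke→GY1  (GY1: gyrator matches bond 0)
#2 stroke→J2  (J2: last free bond brings effort in)
#5 stroke→J3  (closing 0-jn rule on J3)

2  (C1, C2 all integral)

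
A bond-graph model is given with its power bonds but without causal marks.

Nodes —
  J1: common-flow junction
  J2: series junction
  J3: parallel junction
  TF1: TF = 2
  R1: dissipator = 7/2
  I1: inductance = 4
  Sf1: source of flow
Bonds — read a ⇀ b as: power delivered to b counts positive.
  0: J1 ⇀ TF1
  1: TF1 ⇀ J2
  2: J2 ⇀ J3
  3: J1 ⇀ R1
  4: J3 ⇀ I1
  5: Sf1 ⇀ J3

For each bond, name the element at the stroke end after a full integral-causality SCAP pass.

bond 5 →Sf1  (Sf1: flow source, stroke at near end)
bond 4 →I1  (I1 integral (f out))
bond 2 →J3  (only one effort-in slot at J3)
bond 1 →J2  (J2 flow already set via bond 2)
bond 0 →TF1  (TF TF1: opposite of bond 1)
bond 3 →J1  (common-f at J1 fixed by 0)

b0 →TF1
b1 →J2
b2 →J3
b3 →J1
b4 →I1
b5 →Sf1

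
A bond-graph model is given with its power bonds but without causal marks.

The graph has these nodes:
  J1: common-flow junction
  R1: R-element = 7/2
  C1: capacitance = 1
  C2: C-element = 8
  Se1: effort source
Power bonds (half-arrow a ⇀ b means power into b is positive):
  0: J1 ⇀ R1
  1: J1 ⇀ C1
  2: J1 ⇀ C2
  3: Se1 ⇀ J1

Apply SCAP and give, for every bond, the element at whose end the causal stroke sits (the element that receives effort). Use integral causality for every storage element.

β0 |R1
β1 |J1
β2 |J1
β3 |J1

β3 stroke at J1  (Se1: effort source, stroke at far end)
β1 stroke at J1  (prefer integral on C1)
β2 stroke at J1  (C2 outputs effort q/C2)
β0 stroke at R1  (J1 needs exactly one f-in)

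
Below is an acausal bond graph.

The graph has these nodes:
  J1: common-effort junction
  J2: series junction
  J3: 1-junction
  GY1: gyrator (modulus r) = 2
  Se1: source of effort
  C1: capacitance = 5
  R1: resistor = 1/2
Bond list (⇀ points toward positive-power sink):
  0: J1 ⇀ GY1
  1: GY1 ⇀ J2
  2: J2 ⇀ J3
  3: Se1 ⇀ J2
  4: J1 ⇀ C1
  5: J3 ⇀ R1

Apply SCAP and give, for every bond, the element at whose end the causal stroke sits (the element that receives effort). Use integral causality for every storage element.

bond 3 →J2  (Se1 fixes effort; stroke away)
bond 4 →J1  (C1 integral (e out))
bond 0 →GY1  (0-jn J1 has e-setter on 4)
bond 1 →GY1  (GY1 both-in/both-out from 0)
bond 2 →J2  (common-f at J2 fixed by 1)
bond 5 →J3  (J3 flow already set via bond 2)

bond 0 stroke at GY1
bond 1 stroke at GY1
bond 2 stroke at J2
bond 3 stroke at J2
bond 4 stroke at J1
bond 5 stroke at J3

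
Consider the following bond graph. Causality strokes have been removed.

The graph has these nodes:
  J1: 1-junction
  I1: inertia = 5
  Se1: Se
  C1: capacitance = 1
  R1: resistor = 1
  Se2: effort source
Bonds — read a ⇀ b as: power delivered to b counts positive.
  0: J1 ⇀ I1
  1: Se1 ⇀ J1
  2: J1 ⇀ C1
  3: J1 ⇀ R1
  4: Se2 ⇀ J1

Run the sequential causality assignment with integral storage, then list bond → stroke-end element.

bond 0 stroke at I1
bond 1 stroke at J1
bond 2 stroke at J1
bond 3 stroke at J1
bond 4 stroke at J1

β1 stroke→J1  (source Se1 imposes e)
β4 stroke→J1  (source Se2 imposes e)
β0 stroke→I1  (I1 integral (f out))
β2 stroke→J1  (1-jn J1 has f-setter on 0)
β3 stroke→J1  (1-jn J1 has f-setter on 0)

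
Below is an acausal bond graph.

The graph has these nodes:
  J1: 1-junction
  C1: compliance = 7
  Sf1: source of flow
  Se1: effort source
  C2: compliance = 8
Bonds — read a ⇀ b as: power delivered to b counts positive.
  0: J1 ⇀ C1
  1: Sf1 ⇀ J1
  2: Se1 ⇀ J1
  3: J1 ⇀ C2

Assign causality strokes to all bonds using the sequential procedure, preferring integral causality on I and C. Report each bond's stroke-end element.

#0 |J1
#1 |Sf1
#2 |J1
#3 |J1

#1 stroke at Sf1  (source Sf1 imposes f)
#2 stroke at J1  (Se1 fixes effort; stroke away)
#0 stroke at J1  (1-jn J1 has f-setter on 1)
#3 stroke at J1  (J1 flow already set via bond 1)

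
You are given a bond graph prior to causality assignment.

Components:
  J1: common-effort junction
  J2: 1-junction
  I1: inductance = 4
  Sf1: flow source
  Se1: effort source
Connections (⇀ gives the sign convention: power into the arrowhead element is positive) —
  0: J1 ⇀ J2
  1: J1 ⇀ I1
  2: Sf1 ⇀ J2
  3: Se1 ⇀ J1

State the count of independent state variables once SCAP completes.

1  (I1 all integral)

#2 |Sf1  (Sf1 (Sf) sets flow on bond)
#3 |J1  (source Se1 imposes e)
#0 |J2  (common-e at J1 fixed by 3)
#1 |I1  (common-e at J1 fixed by 3)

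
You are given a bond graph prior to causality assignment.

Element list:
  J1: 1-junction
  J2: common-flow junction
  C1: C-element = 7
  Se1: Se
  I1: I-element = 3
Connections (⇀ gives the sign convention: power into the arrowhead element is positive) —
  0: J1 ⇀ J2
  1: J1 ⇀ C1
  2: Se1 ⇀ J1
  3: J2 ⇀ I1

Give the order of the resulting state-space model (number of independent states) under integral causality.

2  (C1, I1 all integral)

b2 →J1  (Se1 (Se) sets effort on bond)
b1 →J1  (C1 integral (e out))
b0 →J2  (only one flow-in slot at J1)
b3 →I1  (closing 1-jn rule on J2)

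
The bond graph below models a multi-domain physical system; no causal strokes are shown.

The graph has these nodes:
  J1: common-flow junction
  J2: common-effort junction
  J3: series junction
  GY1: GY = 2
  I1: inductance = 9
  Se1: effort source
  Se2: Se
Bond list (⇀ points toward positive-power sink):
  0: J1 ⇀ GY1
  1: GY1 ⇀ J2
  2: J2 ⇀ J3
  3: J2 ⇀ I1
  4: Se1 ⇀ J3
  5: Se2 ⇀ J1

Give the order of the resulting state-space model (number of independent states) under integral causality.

b4 stroke→J3  (source Se1 imposes e)
b5 stroke→J1  (Se2: effort source, stroke at far end)
b0 stroke→GY1  (only one flow-in slot at J1)
b2 stroke→J2  (closing 1-jn rule on J3)
b1 stroke→GY1  (GY1 both-in/both-out from 0)
b3 stroke→I1  (J2: bond 2 brought effort, rest push out)

1  (I1 all integral)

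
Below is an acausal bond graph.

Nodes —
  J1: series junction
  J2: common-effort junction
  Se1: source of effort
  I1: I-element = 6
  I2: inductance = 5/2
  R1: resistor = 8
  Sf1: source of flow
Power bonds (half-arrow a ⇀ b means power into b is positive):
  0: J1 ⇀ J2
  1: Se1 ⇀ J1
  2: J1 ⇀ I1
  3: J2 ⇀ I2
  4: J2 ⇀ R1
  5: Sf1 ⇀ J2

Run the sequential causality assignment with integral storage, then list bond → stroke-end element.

b0 stroke at J1
b1 stroke at J1
b2 stroke at I1
b3 stroke at I2
b4 stroke at J2
b5 stroke at Sf1

bond 1 →J1  (Se1 fixes effort; stroke away)
bond 5 →Sf1  (source Sf1 imposes f)
bond 2 →I1  (prefer integral on I1)
bond 0 →J1  (J1: bond 2 brought flow, rest push out)
bond 3 →I2  (I2 integral (f out))
bond 4 →J2  (only one effort-in slot at J2)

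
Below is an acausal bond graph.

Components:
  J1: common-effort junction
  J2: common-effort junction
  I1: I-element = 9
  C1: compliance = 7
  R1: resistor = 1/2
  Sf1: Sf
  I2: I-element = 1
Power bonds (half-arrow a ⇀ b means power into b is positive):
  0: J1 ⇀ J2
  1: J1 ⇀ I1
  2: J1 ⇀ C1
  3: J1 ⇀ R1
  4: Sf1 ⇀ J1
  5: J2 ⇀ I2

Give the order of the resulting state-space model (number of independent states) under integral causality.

b4 stroke→Sf1  (source Sf1 imposes f)
b1 stroke→I1  (I1 integral (f out))
b2 stroke→J1  (C1 outputs effort q/C1)
b0 stroke→J2  (common-e at J1 fixed by 2)
b3 stroke→R1  (J1: bond 2 brought effort, rest push out)
b5 stroke→I2  (J2 effort already set via bond 0)

3  (C1, I1, I2 all integral)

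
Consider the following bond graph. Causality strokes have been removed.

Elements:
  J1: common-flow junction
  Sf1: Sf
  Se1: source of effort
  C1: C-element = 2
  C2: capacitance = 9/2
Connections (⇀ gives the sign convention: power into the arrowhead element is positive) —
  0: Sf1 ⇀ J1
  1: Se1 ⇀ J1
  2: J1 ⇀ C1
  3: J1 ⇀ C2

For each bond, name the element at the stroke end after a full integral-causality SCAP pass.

#0 →Sf1
#1 →J1
#2 →J1
#3 →J1

#0 stroke at Sf1  (Sf1 (Sf) sets flow on bond)
#1 stroke at J1  (Se1 (Se) sets effort on bond)
#2 stroke at J1  (common-f at J1 fixed by 0)
#3 stroke at J1  (1-jn J1 has f-setter on 0)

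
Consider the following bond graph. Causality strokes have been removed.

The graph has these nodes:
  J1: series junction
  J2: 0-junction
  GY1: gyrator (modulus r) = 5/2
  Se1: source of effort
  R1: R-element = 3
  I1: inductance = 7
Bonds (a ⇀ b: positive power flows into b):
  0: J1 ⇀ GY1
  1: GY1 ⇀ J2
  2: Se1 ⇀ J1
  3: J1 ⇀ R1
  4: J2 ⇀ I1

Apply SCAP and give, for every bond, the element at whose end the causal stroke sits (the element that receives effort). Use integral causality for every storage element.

bond 0 stroke at J1
bond 1 stroke at J2
bond 2 stroke at J1
bond 3 stroke at R1
bond 4 stroke at I1

β2 stroke→J1  (Se1 fixes effort; stroke away)
β4 stroke→I1  (I1 integral (f out))
β1 stroke→J2  (J2: last free bond brings effort in)
β0 stroke→J1  (GY1: gyrator matches bond 1)
β3 stroke→R1  (only one flow-in slot at J1)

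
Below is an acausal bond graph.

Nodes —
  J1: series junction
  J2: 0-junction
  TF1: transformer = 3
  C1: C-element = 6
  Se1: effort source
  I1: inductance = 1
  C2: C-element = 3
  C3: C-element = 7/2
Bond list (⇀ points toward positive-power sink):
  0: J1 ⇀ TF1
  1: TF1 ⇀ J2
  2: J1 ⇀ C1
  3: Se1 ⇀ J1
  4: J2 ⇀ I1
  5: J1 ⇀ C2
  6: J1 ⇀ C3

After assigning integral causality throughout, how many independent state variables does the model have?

b3 stroke→J1  (source Se1 imposes e)
b2 stroke→J1  (C1: C, integral causality)
b4 stroke→I1  (I1: I, integral causality)
b1 stroke→J2  (J2: last free bond brings effort in)
b0 stroke→TF1  (TF1: transformer flips bond 1)
b5 stroke→J1  (1-jn J1 has f-setter on 0)
b6 stroke→J1  (common-f at J1 fixed by 0)

4  (C1, C2, C3, I1 all integral)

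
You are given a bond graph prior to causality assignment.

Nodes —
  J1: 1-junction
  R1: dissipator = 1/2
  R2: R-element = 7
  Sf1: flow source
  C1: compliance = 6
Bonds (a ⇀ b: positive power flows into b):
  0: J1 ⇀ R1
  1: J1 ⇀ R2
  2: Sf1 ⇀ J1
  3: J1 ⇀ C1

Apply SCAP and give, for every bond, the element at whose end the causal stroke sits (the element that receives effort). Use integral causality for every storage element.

bond 2 |Sf1  (Sf1 fixes flow; stroke at Sf1)
bond 0 |J1  (J1: bond 2 brought flow, rest push out)
bond 1 |J1  (common-f at J1 fixed by 2)
bond 3 |J1  (1-jn J1 has f-setter on 2)

bond 0 stroke at J1
bond 1 stroke at J1
bond 2 stroke at Sf1
bond 3 stroke at J1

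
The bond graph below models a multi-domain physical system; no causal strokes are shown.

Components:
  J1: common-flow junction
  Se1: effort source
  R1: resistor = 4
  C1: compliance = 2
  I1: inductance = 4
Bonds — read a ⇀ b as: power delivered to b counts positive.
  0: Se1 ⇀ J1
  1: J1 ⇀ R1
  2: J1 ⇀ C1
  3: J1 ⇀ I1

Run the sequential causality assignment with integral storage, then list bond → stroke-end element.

#0 |J1  (Se1 fixes effort; stroke away)
#2 |J1  (C1: C, integral causality)
#3 |I1  (I1 outputs flow p/I1)
#1 |J1  (common-f at J1 fixed by 3)

b0 stroke→J1
b1 stroke→J1
b2 stroke→J1
b3 stroke→I1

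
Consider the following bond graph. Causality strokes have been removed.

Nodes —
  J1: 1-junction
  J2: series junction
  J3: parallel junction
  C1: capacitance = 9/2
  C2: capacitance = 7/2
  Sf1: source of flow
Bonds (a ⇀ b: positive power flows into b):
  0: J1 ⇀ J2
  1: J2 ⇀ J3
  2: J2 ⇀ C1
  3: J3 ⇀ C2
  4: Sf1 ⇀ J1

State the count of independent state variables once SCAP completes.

b4 →Sf1  (Sf1 (Sf) sets flow on bond)
b0 →J1  (common-f at J1 fixed by 4)
b1 →J2  (J2 flow already set via bond 0)
b2 →J2  (common-f at J2 fixed by 0)
b3 →J3  (only one effort-in slot at J3)

2  (C1, C2 all integral)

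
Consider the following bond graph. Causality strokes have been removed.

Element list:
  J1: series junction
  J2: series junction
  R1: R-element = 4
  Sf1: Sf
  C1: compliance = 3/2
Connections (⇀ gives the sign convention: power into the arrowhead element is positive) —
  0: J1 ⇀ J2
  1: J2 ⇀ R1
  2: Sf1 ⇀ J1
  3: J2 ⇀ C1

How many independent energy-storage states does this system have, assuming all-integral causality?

β2 stroke at Sf1  (Sf1 fixes flow; stroke at Sf1)
β0 stroke at J1  (1-jn J1 has f-setter on 2)
β1 stroke at J2  (J2 flow already set via bond 0)
β3 stroke at J2  (common-f at J2 fixed by 0)

1  (C1 all integral)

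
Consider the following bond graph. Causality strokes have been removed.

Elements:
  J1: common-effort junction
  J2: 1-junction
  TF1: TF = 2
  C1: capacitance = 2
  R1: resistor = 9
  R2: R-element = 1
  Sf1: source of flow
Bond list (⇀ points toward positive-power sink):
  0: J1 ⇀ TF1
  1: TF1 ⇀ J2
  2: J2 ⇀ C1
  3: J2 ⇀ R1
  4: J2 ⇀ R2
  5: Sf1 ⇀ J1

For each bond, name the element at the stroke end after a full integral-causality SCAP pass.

b0 |J1
b1 |TF1
b2 |J2
b3 |J2
b4 |J2
b5 |Sf1

b5 stroke at Sf1  (Sf1 (Sf) sets flow on bond)
b0 stroke at J1  (only one effort-in slot at J1)
b1 stroke at TF1  (TF TF1: opposite of bond 0)
b2 stroke at J2  (common-f at J2 fixed by 1)
b3 stroke at J2  (J2: bond 1 brought flow, rest push out)
b4 stroke at J2  (1-jn J2 has f-setter on 1)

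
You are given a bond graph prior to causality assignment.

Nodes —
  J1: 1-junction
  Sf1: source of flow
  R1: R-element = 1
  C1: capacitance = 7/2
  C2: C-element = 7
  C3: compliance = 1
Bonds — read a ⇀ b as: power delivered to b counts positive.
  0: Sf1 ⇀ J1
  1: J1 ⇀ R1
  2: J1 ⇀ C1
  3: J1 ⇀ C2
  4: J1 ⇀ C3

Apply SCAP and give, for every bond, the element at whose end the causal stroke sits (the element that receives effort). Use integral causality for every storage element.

β0 stroke at Sf1
β1 stroke at J1
β2 stroke at J1
β3 stroke at J1
β4 stroke at J1

#0 stroke→Sf1  (Sf1 fixes flow; stroke at Sf1)
#1 stroke→J1  (J1: bond 0 brought flow, rest push out)
#2 stroke→J1  (J1: bond 0 brought flow, rest push out)
#3 stroke→J1  (J1 flow already set via bond 0)
#4 stroke→J1  (J1 flow already set via bond 0)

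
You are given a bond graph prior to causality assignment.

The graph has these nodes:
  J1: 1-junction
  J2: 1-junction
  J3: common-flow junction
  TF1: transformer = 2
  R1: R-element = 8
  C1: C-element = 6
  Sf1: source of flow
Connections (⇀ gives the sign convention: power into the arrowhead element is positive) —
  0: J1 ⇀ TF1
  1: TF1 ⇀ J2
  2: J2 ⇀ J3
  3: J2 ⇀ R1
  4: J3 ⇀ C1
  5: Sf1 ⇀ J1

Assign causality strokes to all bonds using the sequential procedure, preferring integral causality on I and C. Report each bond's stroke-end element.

bond 5 stroke at Sf1  (Sf1 (Sf) sets flow on bond)
bond 0 stroke at J1  (J1: bond 5 brought flow, rest push out)
bond 1 stroke at TF1  (TF1 one-in-one-out from 0)
bond 2 stroke at J2  (common-f at J2 fixed by 1)
bond 3 stroke at J2  (common-f at J2 fixed by 1)
bond 4 stroke at J3  (J3 flow already set via bond 2)

β0 stroke→J1
β1 stroke→TF1
β2 stroke→J2
β3 stroke→J2
β4 stroke→J3
β5 stroke→Sf1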